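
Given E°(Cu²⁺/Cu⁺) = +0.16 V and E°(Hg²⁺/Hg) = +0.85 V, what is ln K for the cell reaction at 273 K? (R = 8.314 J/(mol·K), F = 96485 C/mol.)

E°_cell = +0.85 − (+0.16) = 0.69 V, with n = 2 electrons transferred.
At equilibrium E = 0, so the Nernst equation gives ln K = nFE°/RT = (2)(96485)(0.69)/((8.314)(273)) = 58.66.

ln K = 58.7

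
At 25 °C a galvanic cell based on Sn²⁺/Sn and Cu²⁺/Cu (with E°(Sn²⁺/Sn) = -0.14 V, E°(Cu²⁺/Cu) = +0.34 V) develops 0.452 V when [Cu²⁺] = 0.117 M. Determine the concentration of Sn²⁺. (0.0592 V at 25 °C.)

From the Nernst equation, log Q = n(E° − E)/0.0592 = 2(0.48 − 0.452)/0.0592 = 0.946, so Q = 8.83.
With Q = [Sn²⁺]/[Cu²⁺] and the known concentrations, [Sn²⁺] in the numerator gives [Sn²⁺] = 1.0 M.

1.0 M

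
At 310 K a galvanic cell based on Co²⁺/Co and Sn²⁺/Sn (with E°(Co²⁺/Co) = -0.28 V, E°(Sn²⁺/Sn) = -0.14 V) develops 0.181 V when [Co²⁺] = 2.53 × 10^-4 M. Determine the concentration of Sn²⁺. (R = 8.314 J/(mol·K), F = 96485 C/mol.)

0.0054 M

From the Nernst equation, ln Q = nF(E° − E)/RT = 2×96485×(0.14 − 0.181)/(8.314×310) = -3.070, so Q = 0.0464.
With Q = [Co²⁺]/[Sn²⁺] and the known concentrations, [Sn²⁺] in the denominator gives [Sn²⁺] = 0.0054 M.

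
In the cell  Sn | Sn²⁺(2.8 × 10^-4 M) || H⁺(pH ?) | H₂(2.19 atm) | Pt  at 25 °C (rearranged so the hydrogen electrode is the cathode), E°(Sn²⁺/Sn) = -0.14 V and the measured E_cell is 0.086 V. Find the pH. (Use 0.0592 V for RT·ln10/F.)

E°_cell = 0.14 V and n = 2.
log Q = n(E° − E)/0.0592 = 2×(0.14 − 0.086)/0.0592 = 1.824.
With Q = [Sn²⁺]·P(H₂) / [H⁺]^2, solving for [H⁺] gives log[H⁺] = -2.518, so pH = 2.52.

pH = 2.52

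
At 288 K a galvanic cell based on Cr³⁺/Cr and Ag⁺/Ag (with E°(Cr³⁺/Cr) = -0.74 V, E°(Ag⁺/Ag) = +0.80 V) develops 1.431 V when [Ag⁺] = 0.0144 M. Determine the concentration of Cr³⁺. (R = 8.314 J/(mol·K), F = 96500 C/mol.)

From the Nernst equation, ln Q = nF(E° − E)/RT = 3×96500×(1.54 − 1.431)/(8.314×288) = 13.179, so Q = 5.29 × 10^5.
With Q = [Cr³⁺]/[Ag⁺]^3 and the known concentrations, [Cr³⁺] in the numerator gives [Cr³⁺] = 1.6 M.

1.6 M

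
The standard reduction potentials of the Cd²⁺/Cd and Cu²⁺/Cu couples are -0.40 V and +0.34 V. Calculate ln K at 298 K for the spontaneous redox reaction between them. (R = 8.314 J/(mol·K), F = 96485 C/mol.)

E°_cell = +0.34 − (-0.40) = 0.74 V, with n = 2 electrons transferred.
At equilibrium E = 0, so the Nernst equation gives ln K = nFE°/RT = (2)(96485)(0.74)/((8.314)(298)) = 57.64.

ln K = 57.6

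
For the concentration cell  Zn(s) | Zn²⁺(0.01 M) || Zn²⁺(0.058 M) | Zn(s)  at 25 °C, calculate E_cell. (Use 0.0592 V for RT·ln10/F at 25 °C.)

Both half-cells are Zn²⁺/Zn, so E°_cell = 0. The concentrated side is the cathode; the cell reaction moves Zn²⁺ from high to low concentration with n = 2.
Q = [Zn²⁺]_dilute/[Zn²⁺]_conc = 0.01/0.058 = 0.172.
E = 0 − (0.0592/2) log Q = −(0.0592/2)(-0.763) = 0.0226 V.

0.023 V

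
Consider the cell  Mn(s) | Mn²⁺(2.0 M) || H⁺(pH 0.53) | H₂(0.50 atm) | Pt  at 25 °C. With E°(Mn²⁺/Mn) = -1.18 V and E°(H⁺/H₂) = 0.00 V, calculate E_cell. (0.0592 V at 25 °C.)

The hydrogen couple is the cathode, so E°_cell = 1.18 V; n = 2.
[H⁺] = 10^(−0.53) = 0.30 M, and Q = [Mn²⁺]·P(H₂) / [H⁺]^2 = 11.5.
E = E° − (0.0592/2) log Q = 1.18 − (0.0592/2)(1.060) = 1.149 V.

1.15 V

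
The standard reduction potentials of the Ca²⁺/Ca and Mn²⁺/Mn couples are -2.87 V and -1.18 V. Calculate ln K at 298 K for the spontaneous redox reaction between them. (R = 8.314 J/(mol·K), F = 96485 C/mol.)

ln K = 131.6

E°_cell = -1.18 − (-2.87) = 1.69 V, with n = 2 electrons transferred.
At equilibrium E = 0, so the Nernst equation gives ln K = nFE°/RT = (2)(96485)(1.69)/((8.314)(298)) = 131.63.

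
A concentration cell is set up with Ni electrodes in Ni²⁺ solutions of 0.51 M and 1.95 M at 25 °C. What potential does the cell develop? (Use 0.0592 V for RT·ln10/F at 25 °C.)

0.017 V

Both half-cells are Ni²⁺/Ni, so E°_cell = 0. The concentrated side is the cathode; the cell reaction moves Ni²⁺ from high to low concentration with n = 2.
Q = [Ni²⁺]_dilute/[Ni²⁺]_conc = 0.51/1.95 = 0.262.
E = 0 − (0.0592/2) log Q = −(0.0592/2)(-0.582) = 0.0172 V.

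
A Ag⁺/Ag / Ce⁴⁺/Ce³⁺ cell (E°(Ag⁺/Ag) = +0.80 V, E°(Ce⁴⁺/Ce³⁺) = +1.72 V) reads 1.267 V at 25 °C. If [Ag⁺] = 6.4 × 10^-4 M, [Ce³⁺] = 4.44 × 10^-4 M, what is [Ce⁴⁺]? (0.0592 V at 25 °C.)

From the Nernst equation, log Q = n(E° − E)/0.0592 = 1(0.92 − 1.267)/0.0592 = -5.861, so Q = 1.38 × 10^-6.
With Q = [Ag⁺]·[Ce³⁺]/[Ce⁴⁺] and the known concentrations, [Ce⁴⁺] in the denominator gives [Ce⁴⁺] = 0.21 M.

0.21 M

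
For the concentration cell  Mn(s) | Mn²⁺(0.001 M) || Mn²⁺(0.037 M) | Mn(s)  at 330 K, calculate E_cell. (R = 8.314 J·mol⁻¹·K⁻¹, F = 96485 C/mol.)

0.051 V

Both half-cells are Mn²⁺/Mn, so E°_cell = 0. The concentrated side is the cathode; the cell reaction moves Mn²⁺ from high to low concentration with n = 2.
Q = [Mn²⁺]_dilute/[Mn²⁺]_conc = 0.001/0.037 = 0.0270.
E = 0 − (RT/nF) ln Q = −((8.314×330)/(2×96485))(-3.611) = 0.0513 V.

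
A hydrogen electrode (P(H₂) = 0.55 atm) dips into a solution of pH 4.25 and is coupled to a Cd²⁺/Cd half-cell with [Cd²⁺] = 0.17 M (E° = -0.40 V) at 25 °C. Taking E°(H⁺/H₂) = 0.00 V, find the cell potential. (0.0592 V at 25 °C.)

0.18 V

The hydrogen couple is the cathode, so E°_cell = 0.40 V; n = 2.
[H⁺] = 10^(−4.25) = 5.6 × 10^-5 M, and Q = [Cd²⁺]·P(H₂) / [H⁺]^2 = 2.96 × 10^7.
E = E° − (0.0592/2) log Q = 0.40 − (0.0592/2)(7.471) = 0.179 V.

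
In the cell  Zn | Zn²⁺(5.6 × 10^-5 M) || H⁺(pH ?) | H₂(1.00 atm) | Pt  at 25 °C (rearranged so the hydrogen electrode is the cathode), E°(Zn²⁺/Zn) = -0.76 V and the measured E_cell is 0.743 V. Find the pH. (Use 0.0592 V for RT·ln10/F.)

E°_cell = 0.76 V and n = 2.
log Q = n(E° − E)/0.0592 = 2×(0.76 − 0.743)/0.0592 = 0.574.
With Q = [Zn²⁺]·P(H₂) / [H⁺]^2, solving for [H⁺] gives log[H⁺] = -2.413, so pH = 2.41.

pH = 2.41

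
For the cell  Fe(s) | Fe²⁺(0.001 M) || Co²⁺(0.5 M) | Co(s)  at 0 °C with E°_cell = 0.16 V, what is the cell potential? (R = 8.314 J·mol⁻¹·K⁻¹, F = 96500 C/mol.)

Balancing electrons gives n = 2; the reaction quotient is Q = [Fe²⁺]/[Co²⁺] = 0.00200.
E = E° − (RT/nF) ln Q = 0.16 − (8.314×273)/(2×96500) × (-6.215) = 0.160 + 0.073 = 0.233 V.

0.233 V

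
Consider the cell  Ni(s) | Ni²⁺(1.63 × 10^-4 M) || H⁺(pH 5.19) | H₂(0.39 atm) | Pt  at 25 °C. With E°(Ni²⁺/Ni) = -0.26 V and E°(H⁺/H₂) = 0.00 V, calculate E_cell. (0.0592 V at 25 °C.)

0.077 V

The hydrogen couple is the cathode, so E°_cell = 0.26 V; n = 2.
[H⁺] = 10^(−5.19) = 6.5 × 10^-6 M, and Q = [Ni²⁺]·P(H₂) / [H⁺]^2 = 1.52 × 10^6.
E = E° − (0.0592/2) log Q = 0.26 − (0.0592/2)(6.183) = 0.077 V.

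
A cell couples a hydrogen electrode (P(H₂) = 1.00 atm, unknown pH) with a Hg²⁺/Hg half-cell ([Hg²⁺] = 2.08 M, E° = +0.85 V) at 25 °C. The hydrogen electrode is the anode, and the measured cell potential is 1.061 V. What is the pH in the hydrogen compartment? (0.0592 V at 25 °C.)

E°_cell = 0.85 V and n = 2.
log Q = n(E° − E)/0.0592 = 2×(0.85 − 1.061)/0.0592 = -7.128.
With Q = [H⁺]^2 / ([Hg²⁺]·P(H₂)), solving for [H⁺] gives log[H⁺] = -3.405, so pH = 3.41.

pH = 3.41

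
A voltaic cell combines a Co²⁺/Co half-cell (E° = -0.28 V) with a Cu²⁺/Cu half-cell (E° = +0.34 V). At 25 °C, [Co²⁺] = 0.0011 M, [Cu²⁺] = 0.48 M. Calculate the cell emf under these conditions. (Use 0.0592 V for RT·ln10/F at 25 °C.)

The Cu²⁺/Cu couple has the higher reduction potential and acts as the cathode, so E°_cell = +0.34 − (-0.28) = 0.62 V.
Balancing electrons gives n = 2; the reaction quotient is Q = [Co²⁺]/[Cu²⁺] = 0.00229.
At 25 °C, E = E° − (0.0592/n) log Q = 0.62 − (0.0592/2)(-2.640) = 0.620 + 0.078 = 0.698 V.

0.698 V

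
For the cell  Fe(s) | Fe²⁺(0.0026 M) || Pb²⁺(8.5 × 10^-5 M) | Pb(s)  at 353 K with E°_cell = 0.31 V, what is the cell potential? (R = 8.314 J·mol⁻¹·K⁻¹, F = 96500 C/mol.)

0.258 V

Balancing electrons gives n = 2; the reaction quotient is Q = [Fe²⁺]/[Pb²⁺] = 30.6.
E = E° − (RT/nF) ln Q = 0.31 − (8.314×353)/(2×96500) × (3.421) = 0.310 − 0.052 = 0.258 V.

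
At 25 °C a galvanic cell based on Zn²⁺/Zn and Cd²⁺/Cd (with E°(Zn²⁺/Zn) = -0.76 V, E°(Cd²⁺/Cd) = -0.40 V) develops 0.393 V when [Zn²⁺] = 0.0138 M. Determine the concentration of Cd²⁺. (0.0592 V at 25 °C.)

0.18 M

From the Nernst equation, log Q = n(E° − E)/0.0592 = 2(0.36 − 0.393)/0.0592 = -1.115, so Q = 0.0768.
With Q = [Zn²⁺]/[Cd²⁺] and the known concentrations, [Cd²⁺] in the denominator gives [Cd²⁺] = 0.18 M.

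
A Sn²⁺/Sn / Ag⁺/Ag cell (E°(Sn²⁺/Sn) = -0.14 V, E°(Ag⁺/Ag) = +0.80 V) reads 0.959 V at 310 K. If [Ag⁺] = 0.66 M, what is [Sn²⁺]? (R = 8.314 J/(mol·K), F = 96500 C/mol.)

0.1 M

From the Nernst equation, ln Q = nF(E° − E)/RT = 2×96500×(0.94 − 0.959)/(8.314×310) = -1.423, so Q = 0.241.
With Q = [Sn²⁺]/[Ag⁺]^2 and the known concentrations, [Sn²⁺] in the numerator gives [Sn²⁺] = 0.1 M.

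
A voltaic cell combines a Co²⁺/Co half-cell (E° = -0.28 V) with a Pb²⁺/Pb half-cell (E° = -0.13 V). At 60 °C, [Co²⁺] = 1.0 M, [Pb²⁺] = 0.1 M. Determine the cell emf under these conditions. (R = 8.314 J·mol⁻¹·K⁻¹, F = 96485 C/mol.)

0.117 V

The Pb²⁺/Pb couple has the higher reduction potential and acts as the cathode, so E°_cell = -0.13 − (-0.28) = 0.15 V.
Balancing electrons gives n = 2; the reaction quotient is Q = [Co²⁺]/[Pb²⁺] = 10.0.
E = E° − (RT/nF) ln Q = 0.15 − (8.314×333)/(2×96485) × (2.303) = 0.150 − 0.033 = 0.117 V.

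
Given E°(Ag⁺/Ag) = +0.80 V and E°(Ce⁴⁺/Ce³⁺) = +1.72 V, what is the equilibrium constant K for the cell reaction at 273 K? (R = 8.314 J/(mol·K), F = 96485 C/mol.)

9.7 × 10^16

E°_cell = +1.72 − (+0.80) = 0.92 V, with n = 1 electron transferred.
At equilibrium E = 0, so the Nernst equation gives ln K = nFE°/RT = (1)(96485)(0.92)/((8.314)(273)) = 39.11.
K = e^39.11 = 9.7 × 10^16.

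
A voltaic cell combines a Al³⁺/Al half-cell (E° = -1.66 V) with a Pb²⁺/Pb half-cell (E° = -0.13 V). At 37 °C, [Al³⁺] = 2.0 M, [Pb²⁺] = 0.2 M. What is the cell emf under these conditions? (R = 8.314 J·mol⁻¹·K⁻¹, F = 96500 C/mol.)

The Pb²⁺/Pb couple has the higher reduction potential and acts as the cathode, so E°_cell = -0.13 − (-1.66) = 1.53 V.
Balancing electrons gives n = 6; the reaction quotient is Q = [Al³⁺]^2/[Pb²⁺]^3 = 500.
E = E° − (RT/nF) ln Q = 1.53 − (8.314×310)/(6×96500) × (6.215) = 1.530 − 0.028 = 1.502 V.

1.50 V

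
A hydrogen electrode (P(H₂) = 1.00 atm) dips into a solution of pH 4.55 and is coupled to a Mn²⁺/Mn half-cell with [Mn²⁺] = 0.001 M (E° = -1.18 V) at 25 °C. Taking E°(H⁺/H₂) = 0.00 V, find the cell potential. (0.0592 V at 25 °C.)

1.00 V

The hydrogen couple is the cathode, so E°_cell = 1.18 V; n = 2.
[H⁺] = 10^(−4.55) = 2.8 × 10^-5 M, and Q = [Mn²⁺]·P(H₂) / [H⁺]^2 = 1.26 × 10^6.
E = E° − (0.0592/2) log Q = 1.18 − (0.0592/2)(6.100) = 0.999 V.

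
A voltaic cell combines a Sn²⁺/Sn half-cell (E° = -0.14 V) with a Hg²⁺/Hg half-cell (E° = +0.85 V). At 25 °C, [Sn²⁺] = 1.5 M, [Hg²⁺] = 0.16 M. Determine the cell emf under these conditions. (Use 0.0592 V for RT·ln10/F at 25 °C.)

0.961 V

The Hg²⁺/Hg couple has the higher reduction potential and acts as the cathode, so E°_cell = +0.85 − (-0.14) = 0.99 V.
Balancing electrons gives n = 2; the reaction quotient is Q = [Sn²⁺]/[Hg²⁺] = 9.38.
At 25 °C, E = E° − (0.0592/n) log Q = 0.99 − (0.0592/2)(0.972) = 0.990 − 0.029 = 0.961 V.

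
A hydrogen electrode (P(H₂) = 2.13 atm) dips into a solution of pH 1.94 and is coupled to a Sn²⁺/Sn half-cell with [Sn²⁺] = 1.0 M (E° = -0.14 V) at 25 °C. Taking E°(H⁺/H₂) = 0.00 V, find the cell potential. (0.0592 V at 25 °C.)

The hydrogen couple is the cathode, so E°_cell = 0.14 V; n = 2.
[H⁺] = 10^(−1.94) = 0.011 M, and Q = [Sn²⁺]·P(H₂) / [H⁺]^2 = 1.62 × 10^4.
E = E° − (0.0592/2) log Q = 0.14 − (0.0592/2)(4.208) = 0.015 V.

0.015 V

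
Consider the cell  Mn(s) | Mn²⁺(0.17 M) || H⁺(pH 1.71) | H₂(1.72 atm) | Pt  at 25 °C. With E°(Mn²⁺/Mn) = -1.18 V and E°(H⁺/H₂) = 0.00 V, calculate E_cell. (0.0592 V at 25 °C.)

The hydrogen couple is the cathode, so E°_cell = 1.18 V; n = 2.
[H⁺] = 10^(−1.71) = 0.019 M, and Q = [Mn²⁺]·P(H₂) / [H⁺]^2 = 769.
E = E° − (0.0592/2) log Q = 1.18 − (0.0592/2)(2.886) = 1.095 V.

1.09 V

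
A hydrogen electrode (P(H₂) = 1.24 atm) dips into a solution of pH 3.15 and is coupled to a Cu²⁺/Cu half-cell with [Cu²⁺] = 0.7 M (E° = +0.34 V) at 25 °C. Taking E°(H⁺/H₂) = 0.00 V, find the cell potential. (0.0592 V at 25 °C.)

The Cu²⁺/Cu couple is the cathode, so E°_cell = 0.34 V; n = 2.
[H⁺] = 10^(−3.15) = 7.1 × 10^-4 M, and Q = [H⁺]^2 / ([Cu²⁺]·P(H₂)) = 5.77 × 10^-7.
E = E° − (0.0592/2) log Q = 0.34 − (0.0592/2)(-6.239) = 0.525 V.

0.52 V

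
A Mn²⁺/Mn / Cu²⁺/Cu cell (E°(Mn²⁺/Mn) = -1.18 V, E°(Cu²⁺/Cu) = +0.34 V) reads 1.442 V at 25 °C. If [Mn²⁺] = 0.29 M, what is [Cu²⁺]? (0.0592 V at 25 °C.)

6.7 × 10^-4 M

From the Nernst equation, log Q = n(E° − E)/0.0592 = 2(1.52 − 1.442)/0.0592 = 2.635, so Q = 432.
With Q = [Mn²⁺]/[Cu²⁺] and the known concentrations, [Cu²⁺] in the denominator gives [Cu²⁺] = 6.7 × 10^-4 M.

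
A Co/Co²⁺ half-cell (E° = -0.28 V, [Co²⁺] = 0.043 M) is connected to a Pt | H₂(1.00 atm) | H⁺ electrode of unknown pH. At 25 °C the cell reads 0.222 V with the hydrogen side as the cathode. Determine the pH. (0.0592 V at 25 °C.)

pH = 1.66

E°_cell = 0.28 V and n = 2.
log Q = n(E° − E)/0.0592 = 2×(0.28 − 0.222)/0.0592 = 1.959.
With Q = [Co²⁺]·P(H₂) / [H⁺]^2, solving for [H⁺] gives log[H⁺] = -1.663, so pH = 1.66.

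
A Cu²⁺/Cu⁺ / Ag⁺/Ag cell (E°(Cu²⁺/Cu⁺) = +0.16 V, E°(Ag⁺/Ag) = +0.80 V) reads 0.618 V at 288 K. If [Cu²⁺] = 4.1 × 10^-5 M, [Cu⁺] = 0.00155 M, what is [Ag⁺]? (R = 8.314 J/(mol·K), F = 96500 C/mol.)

From the Nernst equation, ln Q = nF(E° − E)/RT = 1×96500×(0.64 − 0.618)/(8.314×288) = 0.887, so Q = 2.43.
With Q = [Cu²⁺]/([Cu⁺]·[Ag⁺]) and the known concentrations, [Ag⁺] in the denominator gives [Ag⁺] = 0.011 M.

0.011 M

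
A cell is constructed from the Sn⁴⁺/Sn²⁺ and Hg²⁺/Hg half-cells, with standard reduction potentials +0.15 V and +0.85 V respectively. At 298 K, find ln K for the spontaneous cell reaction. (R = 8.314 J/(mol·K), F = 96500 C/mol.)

E°_cell = +0.85 − (+0.15) = 0.70 V, with n = 2 electrons transferred.
At equilibrium E = 0, so the Nernst equation gives ln K = nFE°/RT = (2)(96500)(0.70)/((8.314)(298)) = 54.53.

ln K = 54.5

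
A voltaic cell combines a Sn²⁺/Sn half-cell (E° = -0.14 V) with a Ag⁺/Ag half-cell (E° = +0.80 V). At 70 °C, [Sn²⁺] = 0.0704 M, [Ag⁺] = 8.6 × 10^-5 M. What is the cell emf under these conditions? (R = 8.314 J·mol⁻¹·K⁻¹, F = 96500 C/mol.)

0.703 V

The Ag⁺/Ag couple has the higher reduction potential and acts as the cathode, so E°_cell = +0.80 − (-0.14) = 0.94 V.
Balancing electrons gives n = 2; the reaction quotient is Q = [Sn²⁺]/[Ag⁺]^2 = 9.52 × 10^6.
E = E° − (RT/nF) ln Q = 0.94 − (8.314×343)/(2×96500) × (16.069) = 0.940 − 0.237 = 0.703 V.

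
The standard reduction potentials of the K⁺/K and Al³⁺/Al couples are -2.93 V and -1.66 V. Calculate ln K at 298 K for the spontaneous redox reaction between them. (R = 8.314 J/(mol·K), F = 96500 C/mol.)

E°_cell = -1.66 − (-2.93) = 1.27 V, with n = 3 electrons transferred.
At equilibrium E = 0, so the Nernst equation gives ln K = nFE°/RT = (3)(96500)(1.27)/((8.314)(298)) = 148.40.

ln K = 148.4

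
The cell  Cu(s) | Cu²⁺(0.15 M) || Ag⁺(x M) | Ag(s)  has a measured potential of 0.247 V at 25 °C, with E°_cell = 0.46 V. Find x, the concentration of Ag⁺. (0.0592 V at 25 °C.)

9.8 × 10^-5 M

From the Nernst equation, log Q = n(E° − E)/0.0592 = 2(0.46 − 0.247)/0.0592 = 7.196, so Q = 1.57 × 10^7.
With Q = [Cu²⁺]/[Ag⁺]^2 and the known concentrations, [Ag⁺]^2 in the denominator gives [Ag⁺] = 9.8 × 10^-5 M.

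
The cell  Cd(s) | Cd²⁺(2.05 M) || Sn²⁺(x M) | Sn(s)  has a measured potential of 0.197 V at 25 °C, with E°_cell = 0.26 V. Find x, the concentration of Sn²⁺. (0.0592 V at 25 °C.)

0.015 M

From the Nernst equation, log Q = n(E° − E)/0.0592 = 2(0.26 − 0.197)/0.0592 = 2.128, so Q = 134.
With Q = [Cd²⁺]/[Sn²⁺] and the known concentrations, [Sn²⁺] in the denominator gives [Sn²⁺] = 0.015 M.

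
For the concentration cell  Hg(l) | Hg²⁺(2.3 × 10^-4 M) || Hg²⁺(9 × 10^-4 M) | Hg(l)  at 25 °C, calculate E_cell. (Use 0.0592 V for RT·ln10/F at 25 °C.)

Both half-cells are Hg²⁺/Hg, so E°_cell = 0. The concentrated side is the cathode; the cell reaction moves Hg²⁺ from high to low concentration with n = 2.
Q = [Hg²⁺]_dilute/[Hg²⁺]_conc = 2.3 × 10^-4/9 × 10^-4 = 0.256.
E = 0 − (0.0592/2) log Q = −(0.0592/2)(-0.593) = 0.0176 V.

0.018 V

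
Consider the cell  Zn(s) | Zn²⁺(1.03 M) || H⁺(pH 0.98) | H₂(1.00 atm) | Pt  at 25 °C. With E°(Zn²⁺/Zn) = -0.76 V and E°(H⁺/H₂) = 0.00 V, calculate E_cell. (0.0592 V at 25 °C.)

The hydrogen couple is the cathode, so E°_cell = 0.76 V; n = 2.
[H⁺] = 10^(−0.98) = 0.10 M, and Q = [Zn²⁺]·P(H₂) / [H⁺]^2 = 93.9.
E = E° − (0.0592/2) log Q = 0.76 − (0.0592/2)(1.973) = 0.702 V.

0.70 V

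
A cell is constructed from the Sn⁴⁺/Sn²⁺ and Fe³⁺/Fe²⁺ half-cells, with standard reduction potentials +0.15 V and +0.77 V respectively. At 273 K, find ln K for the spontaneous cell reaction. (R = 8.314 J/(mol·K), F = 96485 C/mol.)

E°_cell = +0.77 − (+0.15) = 0.62 V, with n = 2 electrons transferred.
At equilibrium E = 0, so the Nernst equation gives ln K = nFE°/RT = (2)(96485)(0.62)/((8.314)(273)) = 52.71.

ln K = 52.7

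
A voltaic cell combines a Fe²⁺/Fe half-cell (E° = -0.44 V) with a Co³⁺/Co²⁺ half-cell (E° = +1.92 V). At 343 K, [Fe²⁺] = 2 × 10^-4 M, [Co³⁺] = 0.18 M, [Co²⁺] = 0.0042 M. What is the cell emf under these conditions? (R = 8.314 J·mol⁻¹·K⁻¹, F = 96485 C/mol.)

The Co³⁺/Co²⁺ couple has the higher reduction potential and acts as the cathode, so E°_cell = +1.92 − (-0.44) = 2.36 V.
Balancing electrons gives n = 2; the reaction quotient is Q = [Fe²⁺]·[Co²⁺]^2/[Co³⁺]^2 = 1.09 × 10^-7.
E = E° − (RT/nF) ln Q = 2.36 − (8.314×343)/(2×96485) × (-16.033) = 2.360 + 0.237 = 2.597 V.

2.60 V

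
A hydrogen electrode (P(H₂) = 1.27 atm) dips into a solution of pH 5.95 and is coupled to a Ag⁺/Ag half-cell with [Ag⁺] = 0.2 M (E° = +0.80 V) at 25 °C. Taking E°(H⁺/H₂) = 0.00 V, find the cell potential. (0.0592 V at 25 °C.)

1.11 V

The Ag⁺/Ag couple is the cathode, so E°_cell = 0.80 V; n = 2.
[H⁺] = 10^(−5.95) = 1.1 × 10^-6 M, and Q = [H⁺]^2 / ([Ag⁺]^2·P(H₂)) = 2.48 × 10^-11.
E = E° − (0.0592/2) log Q = 0.80 − (0.0592/2)(-10.606) = 1.114 V.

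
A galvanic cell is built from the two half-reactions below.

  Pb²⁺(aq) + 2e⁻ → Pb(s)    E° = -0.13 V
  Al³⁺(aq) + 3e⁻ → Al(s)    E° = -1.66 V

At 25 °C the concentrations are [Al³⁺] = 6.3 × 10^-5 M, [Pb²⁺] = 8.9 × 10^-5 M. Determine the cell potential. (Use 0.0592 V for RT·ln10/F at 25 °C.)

The Pb²⁺/Pb couple has the higher reduction potential and acts as the cathode, so E°_cell = -0.13 − (-1.66) = 1.53 V.
Balancing electrons gives n = 6; the reaction quotient is Q = [Al³⁺]^2/[Pb²⁺]^3 = 5630.
At 25 °C, E = E° − (0.0592/n) log Q = 1.53 − (0.0592/6)(3.751) = 1.530 − 0.037 = 1.493 V.

1.49 V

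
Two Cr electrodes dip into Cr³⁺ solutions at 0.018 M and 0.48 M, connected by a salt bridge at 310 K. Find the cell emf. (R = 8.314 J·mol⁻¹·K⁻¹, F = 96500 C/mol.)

Both half-cells are Cr³⁺/Cr, so E°_cell = 0. The concentrated side is the cathode; the cell reaction moves Cr³⁺ from high to low concentration with n = 3.
Q = [Cr³⁺]_dilute/[Cr³⁺]_conc = 0.018/0.48 = 0.0375.
E = 0 − (RT/nF) ln Q = −((8.314×310)/(3×96500))(-3.283) = 0.0292 V.

0.029 V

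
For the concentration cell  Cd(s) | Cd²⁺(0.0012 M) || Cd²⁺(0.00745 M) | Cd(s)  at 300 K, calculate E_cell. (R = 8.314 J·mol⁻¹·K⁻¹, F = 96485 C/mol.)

Both half-cells are Cd²⁺/Cd, so E°_cell = 0. The concentrated side is the cathode; the cell reaction moves Cd²⁺ from high to low concentration with n = 2.
Q = [Cd²⁺]_dilute/[Cd²⁺]_conc = 0.0012/0.00745 = 0.161.
E = 0 − (RT/nF) ln Q = −((8.314×300)/(2×96485))(-1.826) = 0.0236 V.

0.024 V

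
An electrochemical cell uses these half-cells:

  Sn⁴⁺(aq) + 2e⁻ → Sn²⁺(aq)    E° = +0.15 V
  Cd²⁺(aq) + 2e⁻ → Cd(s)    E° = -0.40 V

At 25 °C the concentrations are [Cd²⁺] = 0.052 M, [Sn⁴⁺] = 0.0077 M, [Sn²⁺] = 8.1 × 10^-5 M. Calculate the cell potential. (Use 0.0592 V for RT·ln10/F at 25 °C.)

The Sn⁴⁺/Sn²⁺ couple has the higher reduction potential and acts as the cathode, so E°_cell = +0.15 − (-0.40) = 0.55 V.
Balancing electrons gives n = 2; the reaction quotient is Q = [Cd²⁺]·[Sn²⁺]/[Sn⁴⁺] = 5.47 × 10^-4.
At 25 °C, E = E° − (0.0592/n) log Q = 0.55 − (0.0592/2)(-3.262) = 0.550 + 0.097 = 0.647 V.

0.647 V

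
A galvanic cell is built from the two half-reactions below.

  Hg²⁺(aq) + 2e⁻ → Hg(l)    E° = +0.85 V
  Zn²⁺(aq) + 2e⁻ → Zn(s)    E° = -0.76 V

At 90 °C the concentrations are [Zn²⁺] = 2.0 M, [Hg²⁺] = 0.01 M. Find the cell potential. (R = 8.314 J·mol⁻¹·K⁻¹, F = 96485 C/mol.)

1.53 V

The Hg²⁺/Hg couple has the higher reduction potential and acts as the cathode, so E°_cell = +0.85 − (-0.76) = 1.61 V.
Balancing electrons gives n = 2; the reaction quotient is Q = [Zn²⁺]/[Hg²⁺] = 200.
E = E° − (RT/nF) ln Q = 1.61 − (8.314×363)/(2×96485) × (5.298) = 1.610 − 0.083 = 1.527 V.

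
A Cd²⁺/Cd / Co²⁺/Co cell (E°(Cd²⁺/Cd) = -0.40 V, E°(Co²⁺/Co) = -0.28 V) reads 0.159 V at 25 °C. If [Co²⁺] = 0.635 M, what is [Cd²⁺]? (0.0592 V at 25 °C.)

0.031 M

From the Nernst equation, log Q = n(E° − E)/0.0592 = 2(0.12 − 0.159)/0.0592 = -1.318, so Q = 0.0481.
With Q = [Cd²⁺]/[Co²⁺] and the known concentrations, [Cd²⁺] in the numerator gives [Cd²⁺] = 0.031 M.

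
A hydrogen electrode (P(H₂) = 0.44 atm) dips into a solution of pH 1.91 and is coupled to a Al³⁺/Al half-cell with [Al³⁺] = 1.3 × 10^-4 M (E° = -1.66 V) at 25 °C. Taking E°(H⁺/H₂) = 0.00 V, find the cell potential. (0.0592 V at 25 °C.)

1.63 V

The hydrogen couple is the cathode, so E°_cell = 1.66 V; n = 6.
[H⁺] = 10^(−1.91) = 0.012 M, and Q = [Al³⁺]^2·P(H₂)^3 / [H⁺]^6 = 415.
E = E° − (0.0592/6) log Q = 1.66 − (0.0592/6)(2.618) = 1.634 V.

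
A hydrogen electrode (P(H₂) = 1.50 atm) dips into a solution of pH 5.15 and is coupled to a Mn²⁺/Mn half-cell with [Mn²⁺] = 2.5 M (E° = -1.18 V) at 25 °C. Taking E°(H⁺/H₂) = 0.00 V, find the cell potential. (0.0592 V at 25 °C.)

0.86 V

The hydrogen couple is the cathode, so E°_cell = 1.18 V; n = 2.
[H⁺] = 10^(−5.15) = 7.1 × 10^-6 M, and Q = [Mn²⁺]·P(H₂) / [H⁺]^2 = 7.48 × 10^10.
E = E° − (0.0592/2) log Q = 1.18 − (0.0592/2)(10.874) = 0.858 V.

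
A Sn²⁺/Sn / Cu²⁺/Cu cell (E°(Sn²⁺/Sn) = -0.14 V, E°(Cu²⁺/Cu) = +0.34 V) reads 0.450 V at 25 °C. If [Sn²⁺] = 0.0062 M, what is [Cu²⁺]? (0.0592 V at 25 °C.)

From the Nernst equation, log Q = n(E° − E)/0.0592 = 2(0.48 − 0.450)/0.0592 = 1.014, so Q = 10.3.
With Q = [Sn²⁺]/[Cu²⁺] and the known concentrations, [Cu²⁺] in the denominator gives [Cu²⁺] = 6 × 10^-4 M.

6 × 10^-4 M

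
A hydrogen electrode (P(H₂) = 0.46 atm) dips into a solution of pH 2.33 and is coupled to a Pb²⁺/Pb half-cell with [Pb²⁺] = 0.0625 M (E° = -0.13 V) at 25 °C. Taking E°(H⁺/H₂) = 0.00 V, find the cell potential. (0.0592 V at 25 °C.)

0.038 V

The hydrogen couple is the cathode, so E°_cell = 0.13 V; n = 2.
[H⁺] = 10^(−2.33) = 0.0047 M, and Q = [Pb²⁺]·P(H₂) / [H⁺]^2 = 1310.
E = E° − (0.0592/2) log Q = 0.13 − (0.0592/2)(3.119) = 0.038 V.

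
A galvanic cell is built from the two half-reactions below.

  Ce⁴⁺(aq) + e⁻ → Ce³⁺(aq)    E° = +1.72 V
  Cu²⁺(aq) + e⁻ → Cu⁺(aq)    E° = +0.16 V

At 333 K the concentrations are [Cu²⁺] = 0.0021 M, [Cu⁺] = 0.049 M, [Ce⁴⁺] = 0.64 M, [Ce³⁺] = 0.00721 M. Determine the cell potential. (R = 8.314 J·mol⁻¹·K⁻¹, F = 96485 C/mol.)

1.78 V

The Ce⁴⁺/Ce³⁺ couple has the higher reduction potential and acts as the cathode, so E°_cell = +1.72 − (+0.16) = 1.56 V.
Balancing electrons gives n = 1; the reaction quotient is Q = [Cu²⁺]·[Ce³⁺]/([Cu⁺]·[Ce⁴⁺]) = 4.83 × 10^-4.
E = E° − (RT/nF) ln Q = 1.56 − (8.314×333)/(1×96485) × (-7.636) = 1.560 + 0.219 = 1.779 V.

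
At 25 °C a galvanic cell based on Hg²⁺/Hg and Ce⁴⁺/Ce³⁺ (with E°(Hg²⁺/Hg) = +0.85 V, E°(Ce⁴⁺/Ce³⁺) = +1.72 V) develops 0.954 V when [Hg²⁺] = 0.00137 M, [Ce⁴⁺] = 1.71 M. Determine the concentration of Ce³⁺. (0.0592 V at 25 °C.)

From the Nernst equation, log Q = n(E° − E)/0.0592 = 2(0.87 − 0.954)/0.0592 = -2.838, so Q = 0.00145.
With Q = [Hg²⁺]·[Ce³⁺]^2/[Ce⁴⁺]^2 and the known concentrations, [Ce³⁺]^2 in the numerator gives [Ce³⁺] = 1.8 M.

1.8 M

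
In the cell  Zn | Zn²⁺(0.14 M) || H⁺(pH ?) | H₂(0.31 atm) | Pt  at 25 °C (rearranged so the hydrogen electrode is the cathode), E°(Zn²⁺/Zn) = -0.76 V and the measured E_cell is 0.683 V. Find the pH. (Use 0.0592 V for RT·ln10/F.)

E°_cell = 0.76 V and n = 2.
log Q = n(E° − E)/0.0592 = 2×(0.76 − 0.683)/0.0592 = 2.601.
With Q = [Zn²⁺]·P(H₂) / [H⁺]^2, solving for [H⁺] gives log[H⁺] = -1.982, so pH = 1.98.

pH = 1.98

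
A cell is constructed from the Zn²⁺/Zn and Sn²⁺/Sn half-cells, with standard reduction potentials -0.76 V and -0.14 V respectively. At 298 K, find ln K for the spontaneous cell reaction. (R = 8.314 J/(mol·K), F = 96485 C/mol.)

E°_cell = -0.14 − (-0.76) = 0.62 V, with n = 2 electrons transferred.
At equilibrium E = 0, so the Nernst equation gives ln K = nFE°/RT = (2)(96485)(0.62)/((8.314)(298)) = 48.29.

ln K = 48.3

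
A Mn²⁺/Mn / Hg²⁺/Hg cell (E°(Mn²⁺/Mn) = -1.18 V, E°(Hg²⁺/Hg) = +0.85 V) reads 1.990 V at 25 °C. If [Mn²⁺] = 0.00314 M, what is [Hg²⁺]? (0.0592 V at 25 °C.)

1.4 × 10^-4 M

From the Nernst equation, log Q = n(E° − E)/0.0592 = 2(2.03 − 1.990)/0.0592 = 1.351, so Q = 22.5.
With Q = [Mn²⁺]/[Hg²⁺] and the known concentrations, [Hg²⁺] in the denominator gives [Hg²⁺] = 1.4 × 10^-4 M.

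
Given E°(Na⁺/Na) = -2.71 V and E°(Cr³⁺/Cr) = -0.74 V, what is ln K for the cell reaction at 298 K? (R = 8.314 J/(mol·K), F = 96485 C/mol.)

ln K = 230.2

E°_cell = -0.74 − (-2.71) = 1.97 V, with n = 3 electrons transferred.
At equilibrium E = 0, so the Nernst equation gives ln K = nFE°/RT = (3)(96485)(1.97)/((8.314)(298)) = 230.16.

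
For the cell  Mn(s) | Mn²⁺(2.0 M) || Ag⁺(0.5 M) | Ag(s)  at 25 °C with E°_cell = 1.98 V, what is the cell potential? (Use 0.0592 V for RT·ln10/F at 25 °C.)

Balancing electrons gives n = 2; the reaction quotient is Q = [Mn²⁺]/[Ag⁺]^2 = 8.00.
At 25 °C, E = E° − (0.0592/n) log Q = 1.98 − (0.0592/2)(0.903) = 1.980 − 0.027 = 1.953 V.

1.95 V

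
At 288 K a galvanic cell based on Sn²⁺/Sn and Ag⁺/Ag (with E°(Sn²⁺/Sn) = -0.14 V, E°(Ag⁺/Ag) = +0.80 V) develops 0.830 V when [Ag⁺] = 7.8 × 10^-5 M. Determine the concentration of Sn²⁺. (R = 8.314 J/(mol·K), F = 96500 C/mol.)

4.3 × 10^-5 M

From the Nernst equation, ln Q = nF(E° − E)/RT = 2×96500×(0.94 − 0.830)/(8.314×288) = 8.866, so Q = 7090.
With Q = [Sn²⁺]/[Ag⁺]^2 and the known concentrations, [Sn²⁺] in the numerator gives [Sn²⁺] = 4.3 × 10^-5 M.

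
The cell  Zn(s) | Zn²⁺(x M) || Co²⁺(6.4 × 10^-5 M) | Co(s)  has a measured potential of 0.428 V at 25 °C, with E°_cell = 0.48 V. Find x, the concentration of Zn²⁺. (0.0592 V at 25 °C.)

From the Nernst equation, log Q = n(E° − E)/0.0592 = 2(0.48 − 0.428)/0.0592 = 1.757, so Q = 57.1.
With Q = [Zn²⁺]/[Co²⁺] and the known concentrations, [Zn²⁺] in the numerator gives [Zn²⁺] = 0.0037 M.

0.0037 M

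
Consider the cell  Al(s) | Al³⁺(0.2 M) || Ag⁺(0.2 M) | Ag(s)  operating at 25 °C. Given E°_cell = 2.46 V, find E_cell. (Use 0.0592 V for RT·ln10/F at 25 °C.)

Balancing electrons gives n = 3; the reaction quotient is Q = [Al³⁺]/[Ag⁺]^3 = 25.0.
At 25 °C, E = E° − (0.0592/n) log Q = 2.46 − (0.0592/3)(1.398) = 2.460 − 0.028 = 2.432 V.

2.43 V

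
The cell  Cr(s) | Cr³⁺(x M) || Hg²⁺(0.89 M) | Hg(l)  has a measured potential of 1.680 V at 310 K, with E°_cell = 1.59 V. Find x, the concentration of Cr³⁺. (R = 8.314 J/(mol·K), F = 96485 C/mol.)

3.4 × 10^-5 M

From the Nernst equation, ln Q = nF(E° − E)/RT = 6×96485×(1.59 − 1.680)/(8.314×310) = -20.215, so Q = 1.66 × 10^-9.
With Q = [Cr³⁺]^2/[Hg²⁺]^3 and the known concentrations, [Cr³⁺]^2 in the numerator gives [Cr³⁺] = 3.4 × 10^-5 M.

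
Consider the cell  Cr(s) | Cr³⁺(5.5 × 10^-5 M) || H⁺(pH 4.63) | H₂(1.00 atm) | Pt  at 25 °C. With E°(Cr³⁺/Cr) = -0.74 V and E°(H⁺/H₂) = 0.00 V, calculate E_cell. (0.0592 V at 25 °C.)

The hydrogen couple is the cathode, so E°_cell = 0.74 V; n = 6.
[H⁺] = 10^(−4.63) = 2.3 × 10^-5 M, and Q = [Cr³⁺]^2·P(H₂)^3 / [H⁺]^6 = 1.82 × 10^19.
E = E° − (0.0592/6) log Q = 0.74 − (0.0592/6)(19.261) = 0.550 V.

0.55 V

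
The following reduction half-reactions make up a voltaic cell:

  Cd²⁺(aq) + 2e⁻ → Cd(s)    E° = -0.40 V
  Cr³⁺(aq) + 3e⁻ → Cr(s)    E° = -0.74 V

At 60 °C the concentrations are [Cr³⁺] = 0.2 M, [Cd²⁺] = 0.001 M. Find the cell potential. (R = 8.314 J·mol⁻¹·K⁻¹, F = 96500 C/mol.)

The Cd²⁺/Cd couple has the higher reduction potential and acts as the cathode, so E°_cell = -0.40 − (-0.74) = 0.34 V.
Balancing electrons gives n = 6; the reaction quotient is Q = [Cr³⁺]^2/[Cd²⁺]^3 = 4 × 10^7.
E = E° − (RT/nF) ln Q = 0.34 − (8.314×333)/(6×96500) × (17.504) = 0.340 − 0.084 = 0.256 V.

0.256 V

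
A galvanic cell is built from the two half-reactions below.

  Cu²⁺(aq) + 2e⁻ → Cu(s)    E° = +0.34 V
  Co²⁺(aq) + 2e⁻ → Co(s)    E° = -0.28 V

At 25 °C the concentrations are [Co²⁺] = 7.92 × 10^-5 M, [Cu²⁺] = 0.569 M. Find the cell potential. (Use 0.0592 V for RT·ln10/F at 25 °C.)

The Cu²⁺/Cu couple has the higher reduction potential and acts as the cathode, so E°_cell = +0.34 − (-0.28) = 0.62 V.
Balancing electrons gives n = 2; the reaction quotient is Q = [Co²⁺]/[Cu²⁺] = 1.39 × 10^-4.
At 25 °C, E = E° − (0.0592/n) log Q = 0.62 − (0.0592/2)(-3.856) = 0.620 + 0.114 = 0.734 V.

0.734 V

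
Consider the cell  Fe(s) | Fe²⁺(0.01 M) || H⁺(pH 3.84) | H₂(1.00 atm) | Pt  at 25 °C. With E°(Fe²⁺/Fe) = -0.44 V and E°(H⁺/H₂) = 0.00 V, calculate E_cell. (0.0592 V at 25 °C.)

The hydrogen couple is the cathode, so E°_cell = 0.44 V; n = 2.
[H⁺] = 10^(−3.84) = 1.4 × 10^-4 M, and Q = [Fe²⁺]·P(H₂) / [H⁺]^2 = 4.79 × 10^5.
E = E° − (0.0592/2) log Q = 0.44 − (0.0592/2)(5.680) = 0.272 V.

0.27 V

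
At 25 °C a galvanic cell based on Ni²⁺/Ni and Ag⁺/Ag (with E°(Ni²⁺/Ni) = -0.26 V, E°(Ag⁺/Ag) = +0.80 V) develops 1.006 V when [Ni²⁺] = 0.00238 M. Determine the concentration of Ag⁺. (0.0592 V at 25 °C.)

0.006 M

From the Nernst equation, log Q = n(E° − E)/0.0592 = 2(1.06 − 1.006)/0.0592 = 1.824, so Q = 66.7.
With Q = [Ni²⁺]/[Ag⁺]^2 and the known concentrations, [Ag⁺]^2 in the denominator gives [Ag⁺] = 0.006 M.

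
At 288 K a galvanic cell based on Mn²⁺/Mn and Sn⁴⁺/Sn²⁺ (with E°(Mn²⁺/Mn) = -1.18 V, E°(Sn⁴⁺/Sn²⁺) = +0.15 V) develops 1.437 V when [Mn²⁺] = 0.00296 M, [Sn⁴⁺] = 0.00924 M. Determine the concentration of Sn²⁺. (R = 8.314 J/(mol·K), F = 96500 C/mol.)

5.6 × 10^-4 M

From the Nernst equation, ln Q = nF(E° − E)/RT = 2×96500×(1.33 − 1.437)/(8.314×288) = -8.625, so Q = 1.8 × 10^-4.
With Q = [Mn²⁺]·[Sn²⁺]/[Sn⁴⁺] and the known concentrations, [Sn²⁺] in the numerator gives [Sn²⁺] = 5.6 × 10^-4 M.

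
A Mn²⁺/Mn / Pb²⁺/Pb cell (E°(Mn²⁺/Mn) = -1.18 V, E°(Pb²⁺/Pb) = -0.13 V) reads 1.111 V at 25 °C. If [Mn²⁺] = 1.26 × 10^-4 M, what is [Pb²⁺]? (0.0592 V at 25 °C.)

From the Nernst equation, log Q = n(E° − E)/0.0592 = 2(1.05 − 1.111)/0.0592 = -2.061, so Q = 0.00869.
With Q = [Mn²⁺]/[Pb²⁺] and the known concentrations, [Pb²⁺] in the denominator gives [Pb²⁺] = 0.014 M.

0.014 M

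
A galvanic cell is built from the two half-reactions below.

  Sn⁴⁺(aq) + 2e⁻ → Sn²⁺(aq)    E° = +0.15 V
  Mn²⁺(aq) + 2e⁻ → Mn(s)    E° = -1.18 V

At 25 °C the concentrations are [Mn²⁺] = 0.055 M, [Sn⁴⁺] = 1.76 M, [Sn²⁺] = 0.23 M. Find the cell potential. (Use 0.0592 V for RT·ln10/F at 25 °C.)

The Sn⁴⁺/Sn²⁺ couple has the higher reduction potential and acts as the cathode, so E°_cell = +0.15 − (-1.18) = 1.33 V.
Balancing electrons gives n = 2; the reaction quotient is Q = [Mn²⁺]·[Sn²⁺]/[Sn⁴⁺] = 0.00719.
At 25 °C, E = E° − (0.0592/n) log Q = 1.33 − (0.0592/2)(-2.143) = 1.330 + 0.063 = 1.393 V.

1.39 V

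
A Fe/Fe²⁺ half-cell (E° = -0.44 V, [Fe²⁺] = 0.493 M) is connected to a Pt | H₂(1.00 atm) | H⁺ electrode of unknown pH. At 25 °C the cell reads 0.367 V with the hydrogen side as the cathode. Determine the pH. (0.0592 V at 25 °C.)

E°_cell = 0.44 V and n = 2.
log Q = n(E° − E)/0.0592 = 2×(0.44 − 0.367)/0.0592 = 2.466.
With Q = [Fe²⁺]·P(H₂) / [H⁺]^2, solving for [H⁺] gives log[H⁺] = -1.387, so pH = 1.39.

pH = 1.39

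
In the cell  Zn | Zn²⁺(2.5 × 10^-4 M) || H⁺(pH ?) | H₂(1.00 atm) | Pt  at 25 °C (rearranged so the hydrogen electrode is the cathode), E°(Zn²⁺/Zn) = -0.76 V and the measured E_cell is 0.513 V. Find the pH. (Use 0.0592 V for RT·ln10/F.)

pH = 5.97

E°_cell = 0.76 V and n = 2.
log Q = n(E° − E)/0.0592 = 2×(0.76 − 0.513)/0.0592 = 8.345.
With Q = [Zn²⁺]·P(H₂) / [H⁺]^2, solving for [H⁺] gives log[H⁺] = -5.973, so pH = 5.97.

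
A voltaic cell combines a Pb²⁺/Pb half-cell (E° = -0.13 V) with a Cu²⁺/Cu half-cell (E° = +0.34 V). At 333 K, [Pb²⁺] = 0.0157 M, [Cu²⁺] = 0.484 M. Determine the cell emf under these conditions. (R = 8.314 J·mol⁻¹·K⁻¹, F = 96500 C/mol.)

The Cu²⁺/Cu couple has the higher reduction potential and acts as the cathode, so E°_cell = +0.34 − (-0.13) = 0.47 V.
Balancing electrons gives n = 2; the reaction quotient is Q = [Pb²⁺]/[Cu²⁺] = 0.0324.
E = E° − (RT/nF) ln Q = 0.47 − (8.314×333)/(2×96500) × (-3.428) = 0.470 + 0.049 = 0.519 V.

0.519 V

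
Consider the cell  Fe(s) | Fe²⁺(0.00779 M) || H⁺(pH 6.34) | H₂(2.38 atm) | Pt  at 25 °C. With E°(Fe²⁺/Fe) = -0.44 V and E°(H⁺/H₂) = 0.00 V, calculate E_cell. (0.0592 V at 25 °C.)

0.12 V

The hydrogen couple is the cathode, so E°_cell = 0.44 V; n = 2.
[H⁺] = 10^(−6.34) = 4.6 × 10^-7 M, and Q = [Fe²⁺]·P(H₂) / [H⁺]^2 = 8.87 × 10^10.
E = E° − (0.0592/2) log Q = 0.44 − (0.0592/2)(10.948) = 0.116 V.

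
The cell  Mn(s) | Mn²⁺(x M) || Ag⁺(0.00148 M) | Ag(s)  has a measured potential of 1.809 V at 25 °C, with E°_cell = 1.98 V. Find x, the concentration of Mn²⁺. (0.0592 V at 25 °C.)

From the Nernst equation, log Q = n(E° − E)/0.0592 = 2(1.98 − 1.809)/0.0592 = 5.777, so Q = 5.98 × 10^5.
With Q = [Mn²⁺]/[Ag⁺]^2 and the known concentrations, [Mn²⁺] in the numerator gives [Mn²⁺] = 1.3 M.

1.3 M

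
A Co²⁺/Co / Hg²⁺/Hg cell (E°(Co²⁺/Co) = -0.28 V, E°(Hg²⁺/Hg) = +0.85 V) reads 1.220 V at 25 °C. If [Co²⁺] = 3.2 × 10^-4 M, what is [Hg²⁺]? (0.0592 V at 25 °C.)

From the Nernst equation, log Q = n(E° − E)/0.0592 = 2(1.13 − 1.220)/0.0592 = -3.041, so Q = 9.11 × 10^-4.
With Q = [Co²⁺]/[Hg²⁺] and the known concentrations, [Hg²⁺] in the denominator gives [Hg²⁺] = 0.35 M.

0.35 M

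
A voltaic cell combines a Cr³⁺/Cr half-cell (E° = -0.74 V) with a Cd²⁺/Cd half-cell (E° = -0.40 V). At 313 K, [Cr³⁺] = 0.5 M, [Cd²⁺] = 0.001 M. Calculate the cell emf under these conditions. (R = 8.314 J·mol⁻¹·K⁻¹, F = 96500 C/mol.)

0.253 V

The Cd²⁺/Cd couple has the higher reduction potential and acts as the cathode, so E°_cell = -0.40 − (-0.74) = 0.34 V.
Balancing electrons gives n = 6; the reaction quotient is Q = [Cr³⁺]^2/[Cd²⁺]^3 = 2.5 × 10^8.
E = E° − (RT/nF) ln Q = 0.34 − (8.314×313)/(6×96500) × (19.337) = 0.340 − 0.087 = 0.253 V.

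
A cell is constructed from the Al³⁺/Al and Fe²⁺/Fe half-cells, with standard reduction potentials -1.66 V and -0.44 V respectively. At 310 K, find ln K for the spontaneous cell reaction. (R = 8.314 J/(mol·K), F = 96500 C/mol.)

ln K = 274.1

E°_cell = -0.44 − (-1.66) = 1.22 V, with n = 6 electrons transferred.
At equilibrium E = 0, so the Nernst equation gives ln K = nFE°/RT = (6)(96500)(1.22)/((8.314)(310)) = 274.07.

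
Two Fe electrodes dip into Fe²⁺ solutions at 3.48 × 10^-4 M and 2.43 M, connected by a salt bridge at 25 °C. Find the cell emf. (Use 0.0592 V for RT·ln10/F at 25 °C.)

0.11 V

Both half-cells are Fe²⁺/Fe, so E°_cell = 0. The concentrated side is the cathode; the cell reaction moves Fe²⁺ from high to low concentration with n = 2.
Q = [Fe²⁺]_dilute/[Fe²⁺]_conc = 3.48 × 10^-4/2.43 = 1.43 × 10^-4.
E = 0 − (0.0592/2) log Q = −(0.0592/2)(-3.844) = 0.1138 V.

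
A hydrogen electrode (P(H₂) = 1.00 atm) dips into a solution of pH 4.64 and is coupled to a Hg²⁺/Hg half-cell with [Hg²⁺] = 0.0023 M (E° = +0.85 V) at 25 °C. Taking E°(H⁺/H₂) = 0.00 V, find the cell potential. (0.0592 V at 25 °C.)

The Hg²⁺/Hg couple is the cathode, so E°_cell = 0.85 V; n = 2.
[H⁺] = 10^(−4.64) = 2.3 × 10^-5 M, and Q = [H⁺]^2 / ([Hg²⁺]·P(H₂)) = 2.28 × 10^-7.
E = E° − (0.0592/2) log Q = 0.85 − (0.0592/2)(-6.642) = 1.047 V.

1.05 V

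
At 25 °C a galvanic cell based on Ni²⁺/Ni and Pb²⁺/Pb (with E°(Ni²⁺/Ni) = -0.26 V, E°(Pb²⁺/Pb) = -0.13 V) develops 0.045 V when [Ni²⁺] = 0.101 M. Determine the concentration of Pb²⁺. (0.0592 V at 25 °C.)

From the Nernst equation, log Q = n(E° − E)/0.0592 = 2(0.13 − 0.045)/0.0592 = 2.872, so Q = 744.
With Q = [Ni²⁺]/[Pb²⁺] and the known concentrations, [Pb²⁺] in the denominator gives [Pb²⁺] = 1.4 × 10^-4 M.

1.4 × 10^-4 M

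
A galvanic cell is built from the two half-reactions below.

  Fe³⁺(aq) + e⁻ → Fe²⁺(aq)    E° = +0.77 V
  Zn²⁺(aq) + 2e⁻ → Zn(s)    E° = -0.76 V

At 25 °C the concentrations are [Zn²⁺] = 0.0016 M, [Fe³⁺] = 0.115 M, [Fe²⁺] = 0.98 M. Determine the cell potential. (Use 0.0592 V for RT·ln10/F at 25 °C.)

The Fe³⁺/Fe²⁺ couple has the higher reduction potential and acts as the cathode, so E°_cell = +0.77 − (-0.76) = 1.53 V.
Balancing electrons gives n = 2; the reaction quotient is Q = [Zn²⁺]·[Fe²⁺]^2/[Fe³⁺]^2 = 0.116.
At 25 °C, E = E° − (0.0592/n) log Q = 1.53 − (0.0592/2)(-0.935) = 1.530 + 0.028 = 1.558 V.

1.56 V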